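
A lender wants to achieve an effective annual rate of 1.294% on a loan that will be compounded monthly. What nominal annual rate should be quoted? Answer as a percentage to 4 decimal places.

1.2864%

(1 + r/12)^12 − 1 = 0.01294, so 1 + r/12 = 1.01294^(1/12).
r/12 = 0.001072, so r = 0.012864 = 1.2864%.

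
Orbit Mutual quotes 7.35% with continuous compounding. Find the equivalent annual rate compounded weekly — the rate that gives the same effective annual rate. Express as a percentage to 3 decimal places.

7.355%

EAR under continuous compounding: e^0.0735 − 1 = 0.076269.
Solve (1 + r/52)^52 = 1.076269: r/52 = 1.076269^(1/52) − 1 = 0.001414, so r = 0.073552 = 7.355%.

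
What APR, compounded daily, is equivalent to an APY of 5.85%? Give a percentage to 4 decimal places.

(1 + r/365)^365 − 1 = 0.0585, so 1 + r/365 = 1.0585^(1/365).
r/365 = 0.000156, so r = 0.056857 = 5.6857%.

5.6857%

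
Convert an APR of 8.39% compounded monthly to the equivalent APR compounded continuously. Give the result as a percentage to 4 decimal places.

EAR = (1 + 0.0839/12)^12 − 1 = 0.087203.
Equivalent continuous rate: r = ln(1 + 0.087203) = 0.083608 = 8.3608%.

8.3608%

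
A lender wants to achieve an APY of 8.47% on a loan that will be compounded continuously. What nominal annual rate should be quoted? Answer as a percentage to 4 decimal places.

Continuous: nominal r satisfies e^r − 1 = 0.0847.
r = ln(1 + 0.0847) = ln(1.0847) = 0.081303 = 8.1303%.

8.1303%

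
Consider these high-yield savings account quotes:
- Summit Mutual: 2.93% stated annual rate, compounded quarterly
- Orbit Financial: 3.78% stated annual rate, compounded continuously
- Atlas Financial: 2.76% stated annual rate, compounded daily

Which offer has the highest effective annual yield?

Orbit Financial

Summit Mutual: (1 + 0.0293/4)^4 − 1 = 2.962%
Orbit Financial: e^0.0378 − 1 = 3.852%
Atlas Financial: (1 + 0.0276/365)^365 − 1 = 2.798%
The highest effective annual rate is Orbit Financial at 3.852%.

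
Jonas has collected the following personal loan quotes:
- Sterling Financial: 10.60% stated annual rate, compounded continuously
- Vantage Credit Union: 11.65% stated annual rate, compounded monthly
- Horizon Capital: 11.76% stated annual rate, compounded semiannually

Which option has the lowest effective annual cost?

Sterling Financial: e^0.1060 − 1 = 11.182%
Vantage Credit Union: (1 + 0.1165/12)^12 − 1 = 12.293%
Horizon Capital: (1 + 0.1176/2)^2 − 1 = 12.106%
The lowest effective annual rate is Sterling Financial at 11.182%.

Sterling Financial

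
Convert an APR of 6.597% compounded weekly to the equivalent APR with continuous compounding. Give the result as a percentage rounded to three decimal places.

EAR = (1 + 0.06597/52)^52 − 1 = 0.068150.
Equivalent continuous rate: r = ln(1 + 0.068150) = 0.065928 = 6.593%.

6.593%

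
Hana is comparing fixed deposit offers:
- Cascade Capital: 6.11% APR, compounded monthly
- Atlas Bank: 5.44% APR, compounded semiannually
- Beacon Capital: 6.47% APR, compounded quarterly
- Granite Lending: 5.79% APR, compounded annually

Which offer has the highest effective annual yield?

Cascade Capital: (1 + 0.0611/12)^12 − 1 = 6.284%
Atlas Bank: (1 + 0.0544/2)^2 − 1 = 5.514%
Beacon Capital: (1 + 0.0647/4)^4 − 1 = 6.629%
Granite Lending: compounded annually, EAR = 5.790%
The highest effective annual rate is Beacon Capital at 6.629%.

Beacon Capital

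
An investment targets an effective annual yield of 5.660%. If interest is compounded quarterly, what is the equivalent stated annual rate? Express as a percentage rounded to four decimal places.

5.5437%

(1 + r/4)^4 − 1 = 0.05660, so 1 + r/4 = 1.05660^(1/4).
r/4 = 0.013859, so r = 0.055437 = 5.5437%.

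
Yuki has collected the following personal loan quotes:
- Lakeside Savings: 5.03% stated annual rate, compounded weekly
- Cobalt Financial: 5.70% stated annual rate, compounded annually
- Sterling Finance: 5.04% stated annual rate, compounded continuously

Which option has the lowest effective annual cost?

Lakeside Savings: (1 + 0.0503/52)^52 − 1 = 5.156%
Cobalt Financial: compounded annually, EAR = 5.700%
Sterling Finance: e^0.0504 − 1 = 5.169%
The lowest effective annual rate is Lakeside Savings at 5.156%.

Lakeside Savings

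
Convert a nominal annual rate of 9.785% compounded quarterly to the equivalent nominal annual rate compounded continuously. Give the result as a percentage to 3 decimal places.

9.667%

EAR = (1 + 0.09785/4)^4 − 1 = 0.101499.
Equivalent continuous rate: r = ln(1 + 0.101499) = 0.096672 = 9.667%.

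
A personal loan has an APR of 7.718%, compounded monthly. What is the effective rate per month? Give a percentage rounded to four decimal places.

0.6432%

With a nominal annual rate compounded monthly, the periodic rate is the nominal rate divided by 12.
i = 0.07718 / 12 = 0.0064317 = 0.6432%.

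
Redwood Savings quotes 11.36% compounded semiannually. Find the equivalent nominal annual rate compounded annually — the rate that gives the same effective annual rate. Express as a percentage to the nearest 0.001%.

EAR = (1 + 0.1136/2)^2 − 1 = 0.116826.
Compounded annually, the equivalent nominal rate is the EAR itself: 11.683%.

11.683%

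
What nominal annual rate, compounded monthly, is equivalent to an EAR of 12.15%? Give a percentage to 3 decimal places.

11.522%

(1 + r/12)^12 − 1 = 0.1215, so 1 + r/12 = 1.1215^(1/12).
r/12 = 0.009601, so r = 0.115217 = 11.522%.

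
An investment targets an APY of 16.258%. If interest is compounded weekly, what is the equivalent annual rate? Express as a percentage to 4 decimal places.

15.0860%

(1 + r/52)^52 − 1 = 0.16258, so 1 + r/52 = 1.16258^(1/52).
r/52 = 0.002901, so r = 0.150860 = 15.0860%.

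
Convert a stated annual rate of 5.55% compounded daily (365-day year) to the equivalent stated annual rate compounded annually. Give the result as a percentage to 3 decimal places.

5.706%

EAR = (1 + 0.0555/365)^365 − 1 = 0.057065.
Compounded annually, the equivalent nominal rate is the EAR itself: 5.706%.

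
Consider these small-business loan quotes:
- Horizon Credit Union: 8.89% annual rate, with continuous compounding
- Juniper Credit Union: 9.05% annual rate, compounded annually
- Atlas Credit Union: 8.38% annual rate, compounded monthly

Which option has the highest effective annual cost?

Horizon Credit Union

Horizon Credit Union: e^0.0889 − 1 = 9.297%
Juniper Credit Union: compounded annually, EAR = 9.050%
Atlas Credit Union: (1 + 0.0838/12)^12 − 1 = 8.709%
The highest effective annual rate is Horizon Credit Union at 9.297%.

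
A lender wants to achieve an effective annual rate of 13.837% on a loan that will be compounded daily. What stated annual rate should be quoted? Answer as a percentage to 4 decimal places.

(1 + r/365)^365 − 1 = 0.13837, so 1 + r/365 = 1.13837^(1/365).
r/365 = 0.000355, so r = 0.129620 = 12.9620%.

12.9620%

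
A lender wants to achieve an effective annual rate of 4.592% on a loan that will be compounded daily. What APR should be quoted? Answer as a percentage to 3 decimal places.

(1 + r/365)^365 − 1 = 0.04592, so 1 + r/365 = 1.04592^(1/365).
r/365 = 0.000123, so r = 0.044900 = 4.490%.

4.490%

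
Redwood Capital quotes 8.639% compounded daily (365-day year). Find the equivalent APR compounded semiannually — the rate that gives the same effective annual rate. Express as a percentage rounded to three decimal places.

EAR = (1 + 0.08639/365)^365 − 1 = 0.090220.
Solve (1 + r/2)^2 = 1.090220: r/2 = 1.090220^(1/2) − 1 = 0.044136, so r = 0.088272 = 8.827%.

8.827%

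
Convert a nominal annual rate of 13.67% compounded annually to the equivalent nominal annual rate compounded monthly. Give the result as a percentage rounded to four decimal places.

12.8816%

Compounded annually, EAR = nominal = 0.136700.
Solve (1 + r/12)^12 = 1.136700: r/12 = 1.136700^(1/12) − 1 = 0.010735, so r = 0.128816 = 12.8816%.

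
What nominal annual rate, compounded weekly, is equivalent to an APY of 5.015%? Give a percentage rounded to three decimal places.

(1 + r/52)^52 − 1 = 0.05015, so 1 + r/52 = 1.05015^(1/52).
r/52 = 0.000941, so r = 0.048956 = 4.896%.

4.896%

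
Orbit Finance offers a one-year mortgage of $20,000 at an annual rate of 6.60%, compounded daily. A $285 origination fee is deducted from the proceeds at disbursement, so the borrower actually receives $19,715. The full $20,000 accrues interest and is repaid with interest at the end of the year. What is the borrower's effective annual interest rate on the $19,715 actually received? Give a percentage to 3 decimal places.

Amount owed after one year: 20,000 × (1 + 0.0660/365)^365 = 20,000 × 1.068220 = $21,364.41.
Effective rate on net proceeds: 21,364.41 / 19,715 − 1 = 0.083663 = 8.366%.

8.366%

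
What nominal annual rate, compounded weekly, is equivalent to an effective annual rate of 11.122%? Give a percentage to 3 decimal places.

10.557%

(1 + r/52)^52 − 1 = 0.11122, so 1 + r/52 = 1.11122^(1/52).
r/52 = 0.002030, so r = 0.105566 = 10.557%.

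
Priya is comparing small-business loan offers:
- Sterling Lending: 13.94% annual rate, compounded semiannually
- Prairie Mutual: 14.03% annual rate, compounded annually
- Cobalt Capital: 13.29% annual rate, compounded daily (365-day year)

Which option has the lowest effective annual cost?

Prairie Mutual

Sterling Lending: (1 + 0.1394/2)^2 − 1 = 14.426%
Prairie Mutual: compounded annually, EAR = 14.030%
Cobalt Capital: (1 + 0.1329/365)^365 − 1 = 14.211%
The lowest effective annual rate is Prairie Mutual at 14.030%.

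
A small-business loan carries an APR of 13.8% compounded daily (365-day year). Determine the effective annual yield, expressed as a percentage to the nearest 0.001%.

14.795%

EAR = (1 + 0.138/365)^365 − 1.
= (1 + 0.000378)^365 − 1 = 1.147946 − 1 = 14.795%.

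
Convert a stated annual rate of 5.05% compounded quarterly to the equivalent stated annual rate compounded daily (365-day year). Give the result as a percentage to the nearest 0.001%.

5.019%

EAR = (1 + 0.0505/4)^4 − 1 = 0.051464.
Solve (1 + r/365)^365 = 1.051464: r/365 = 1.051464^(1/365) − 1 = 0.000137, so r = 0.050187 = 5.019%.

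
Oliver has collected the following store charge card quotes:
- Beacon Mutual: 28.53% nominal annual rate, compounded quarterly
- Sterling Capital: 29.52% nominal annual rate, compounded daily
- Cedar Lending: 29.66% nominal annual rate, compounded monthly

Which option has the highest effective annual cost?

Beacon Mutual: (1 + 0.2853/4)^4 − 1 = 31.730%
Sterling Capital: (1 + 0.2952/365)^365 − 1 = 34.323%
Cedar Lending: (1 + 0.2966/12)^12 − 1 = 34.043%
The highest effective annual rate is Sterling Capital at 34.323%.

Sterling Capital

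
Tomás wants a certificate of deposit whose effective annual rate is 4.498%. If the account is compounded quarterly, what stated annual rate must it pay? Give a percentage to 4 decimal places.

(1 + r/4)^4 − 1 = 0.04498, so 1 + r/4 = 1.04498^(1/4).
r/4 = 0.011060, so r = 0.044241 = 4.4241%.

4.4241%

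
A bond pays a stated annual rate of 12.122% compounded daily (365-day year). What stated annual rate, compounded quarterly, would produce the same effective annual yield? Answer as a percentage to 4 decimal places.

EAR = (1 + 0.12122/365)^365 − 1 = 0.128851.
Solve (1 + r/4)^4 = 1.128851: r/4 = 1.128851^(1/4) − 1 = 0.030764, so r = 0.123055 = 12.3055%.

12.3055%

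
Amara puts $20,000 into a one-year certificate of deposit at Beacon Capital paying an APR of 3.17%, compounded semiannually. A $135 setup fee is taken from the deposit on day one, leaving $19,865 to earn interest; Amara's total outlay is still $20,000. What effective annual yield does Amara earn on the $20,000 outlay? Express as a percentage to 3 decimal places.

2.499%

Value after one year: 19,865 × (1 + 0.0317/2)^2 = 19,865 × 1.031951 = $20,499.71.
Effective yield on the $20,000 outlay: 20,499.71 / 20,000 − 1 = 0.024986 = 2.499%.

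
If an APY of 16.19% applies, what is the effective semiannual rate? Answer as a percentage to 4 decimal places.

The per-half-year rate i satisfies (1 + i)^2 = 1 + 0.1619.
i = 1.1619^(1/2) − 1 = 0.0779147 = 7.7915%.

7.7915%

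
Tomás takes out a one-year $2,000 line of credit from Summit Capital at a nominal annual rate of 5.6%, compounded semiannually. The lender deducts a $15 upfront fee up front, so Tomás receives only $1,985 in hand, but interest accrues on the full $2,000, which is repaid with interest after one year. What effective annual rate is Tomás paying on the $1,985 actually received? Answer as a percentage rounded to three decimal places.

6.477%

Amount owed after one year: 2,000 × (1 + 0.056/2)^2 = 2,000 × 1.056784 = $2,113.57.
Effective rate on net proceeds: 2,113.57 / 1,985 − 1 = 0.064770 = 6.477%.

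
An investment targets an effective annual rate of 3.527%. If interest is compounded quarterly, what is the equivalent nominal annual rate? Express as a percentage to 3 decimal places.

3.481%

(1 + r/4)^4 − 1 = 0.03527, so 1 + r/4 = 1.03527^(1/4).
r/4 = 0.008703, so r = 0.034813 = 3.481%.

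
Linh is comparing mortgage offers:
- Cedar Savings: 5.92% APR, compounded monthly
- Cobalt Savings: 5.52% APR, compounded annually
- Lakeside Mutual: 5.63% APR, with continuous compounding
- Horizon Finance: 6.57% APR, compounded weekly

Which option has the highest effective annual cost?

Cedar Savings: (1 + 0.0592/12)^12 − 1 = 6.083%
Cobalt Savings: compounded annually, EAR = 5.520%
Lakeside Mutual: e^0.0563 − 1 = 5.792%
Horizon Finance: (1 + 0.0657/52)^52 − 1 = 6.786%
The highest effective annual rate is Horizon Finance at 6.786%.

Horizon Finance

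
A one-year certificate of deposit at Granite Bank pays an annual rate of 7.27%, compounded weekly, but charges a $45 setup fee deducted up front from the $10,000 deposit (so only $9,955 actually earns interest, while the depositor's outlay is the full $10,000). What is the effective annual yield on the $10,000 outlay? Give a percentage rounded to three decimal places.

7.051%

Value after one year: 9,955 × (1 + 0.0727/52)^52 = 9,955 × 1.075353 = $10,705.14.
Effective yield on the $10,000 outlay: 10,705.14 / 10,000 − 1 = 0.070514 = 7.051%.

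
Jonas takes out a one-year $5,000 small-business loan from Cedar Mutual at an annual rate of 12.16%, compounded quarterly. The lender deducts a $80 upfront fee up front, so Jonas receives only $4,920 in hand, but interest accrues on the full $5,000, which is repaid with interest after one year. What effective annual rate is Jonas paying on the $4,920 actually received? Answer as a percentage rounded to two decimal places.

14.56%

Amount owed after one year: 5,000 × (1 + 0.1216/4)^4 = 5,000 × 1.127258 = $5,636.29.
Effective rate on net proceeds: 5,636.29 / 4,920 − 1 = 0.145588 = 14.56%.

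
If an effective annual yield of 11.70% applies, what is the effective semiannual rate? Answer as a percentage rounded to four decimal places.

5.6882%

The per-half-year rate i satisfies (1 + i)^2 = 1 + 0.1170.
i = 1.1170^(1/2) − 1 = 0.0568822 = 5.6882%.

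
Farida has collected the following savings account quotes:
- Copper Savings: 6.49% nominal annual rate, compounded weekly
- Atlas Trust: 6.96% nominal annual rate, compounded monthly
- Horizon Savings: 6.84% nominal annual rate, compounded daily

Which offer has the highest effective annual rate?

Atlas Trust

Copper Savings: (1 + 0.0649/52)^52 − 1 = 6.701%
Atlas Trust: (1 + 0.0696/12)^12 − 1 = 7.186%
Horizon Savings: (1 + 0.0684/365)^365 − 1 = 7.079%
The highest effective annual rate is Atlas Trust at 7.186%.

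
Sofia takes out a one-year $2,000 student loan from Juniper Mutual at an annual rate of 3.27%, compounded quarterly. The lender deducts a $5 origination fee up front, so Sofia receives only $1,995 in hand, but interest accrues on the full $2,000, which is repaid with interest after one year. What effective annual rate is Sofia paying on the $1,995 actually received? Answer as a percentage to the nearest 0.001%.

Amount owed after one year: 2,000 × (1 + 0.0327/4)^4 = 2,000 × 1.033103 = $2,066.21.
Effective rate on net proceeds: 2,066.21 / 1,995 − 1 = 0.035692 = 3.569%.

3.569%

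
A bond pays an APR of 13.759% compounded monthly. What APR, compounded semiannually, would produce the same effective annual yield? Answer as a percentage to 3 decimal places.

EAR = (1 + 0.13759/12)^12 − 1 = 0.146607.
Solve (1 + r/2)^2 = 1.146607: r/2 = 1.146607^(1/2) − 1 = 0.070797, so r = 0.141595 = 14.159%.

14.159%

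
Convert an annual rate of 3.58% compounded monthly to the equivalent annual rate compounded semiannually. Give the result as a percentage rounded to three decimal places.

3.607%

EAR = (1 + 0.0358/12)^12 − 1 = 0.036393.
Solve (1 + r/2)^2 = 1.036393: r/2 = 1.036393^(1/2) − 1 = 0.018034, so r = 0.036068 = 3.607%.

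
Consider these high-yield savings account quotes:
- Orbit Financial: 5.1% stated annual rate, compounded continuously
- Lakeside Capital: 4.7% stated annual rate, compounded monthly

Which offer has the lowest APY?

Lakeside Capital

Orbit Financial: e^0.051 − 1 = 5.232%
Lakeside Capital: (1 + 0.047/12)^12 − 1 = 4.803%
The lowest effective annual rate is Lakeside Capital at 4.803%.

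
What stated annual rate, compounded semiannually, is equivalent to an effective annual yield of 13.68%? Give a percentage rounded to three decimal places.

(1 + r/2)^2 − 1 = 0.1368, so 1 + r/2 = 1.1368^(1/2).
r/2 = 0.066208, so r = 0.132416 = 13.242%.

13.242%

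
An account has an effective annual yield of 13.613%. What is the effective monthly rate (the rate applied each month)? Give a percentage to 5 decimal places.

The per-month rate i satisfies (1 + i)^12 = 1 + 0.13613.
i = 1.13613^(1/12) − 1 = 0.0106924 = 1.06924%.

1.06924%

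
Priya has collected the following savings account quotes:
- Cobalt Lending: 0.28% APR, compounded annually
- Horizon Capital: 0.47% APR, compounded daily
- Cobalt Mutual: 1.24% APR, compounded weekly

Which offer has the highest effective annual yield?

Cobalt Mutual

Cobalt Lending: compounded annually, EAR = 0.280%
Horizon Capital: (1 + 0.0047/365)^365 − 1 = 0.471%
Cobalt Mutual: (1 + 0.0124/52)^52 − 1 = 1.248%
The highest effective annual rate is Cobalt Mutual at 1.248%.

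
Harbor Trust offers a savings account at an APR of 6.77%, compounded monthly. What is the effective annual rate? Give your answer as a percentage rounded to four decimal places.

EAR = (1 + 0.0677/12)^12 − 1.
= (1 + 0.005642)^12 − 1 = 1.069841 − 1 = 6.9841%.

6.9841%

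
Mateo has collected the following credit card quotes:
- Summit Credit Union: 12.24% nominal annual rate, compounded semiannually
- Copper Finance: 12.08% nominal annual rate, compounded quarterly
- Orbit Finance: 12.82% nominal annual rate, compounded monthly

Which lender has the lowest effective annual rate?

Summit Credit Union

Summit Credit Union: (1 + 0.1224/2)^2 − 1 = 12.615%
Copper Finance: (1 + 0.1208/4)^4 − 1 = 12.638%
Orbit Finance: (1 + 0.1282/12)^12 − 1 = 13.601%
The lowest effective annual rate is Summit Credit Union at 12.615%.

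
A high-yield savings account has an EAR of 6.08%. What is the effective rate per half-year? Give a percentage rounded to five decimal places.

The per-half-year rate i satisfies (1 + i)^2 = 1 + 0.0608.
i = 1.0608^(1/2) − 1 = 0.0299515 = 2.99515%.

2.99515%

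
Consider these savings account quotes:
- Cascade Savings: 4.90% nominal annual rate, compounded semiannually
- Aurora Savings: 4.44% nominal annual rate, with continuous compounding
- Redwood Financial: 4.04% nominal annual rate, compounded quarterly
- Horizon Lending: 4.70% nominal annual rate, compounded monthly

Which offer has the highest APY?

Cascade Savings: (1 + 0.0490/2)^2 − 1 = 4.960%
Aurora Savings: e^0.0444 − 1 = 4.540%
Redwood Financial: (1 + 0.0404/4)^4 − 1 = 4.102%
Horizon Lending: (1 + 0.0470/12)^12 − 1 = 4.803%
The highest effective annual rate is Cascade Savings at 4.960%.

Cascade Savings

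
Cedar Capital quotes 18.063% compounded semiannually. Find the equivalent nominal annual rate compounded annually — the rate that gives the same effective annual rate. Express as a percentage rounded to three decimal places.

18.879%

EAR = (1 + 0.18063/2)^2 − 1 = 0.188787.
Compounded annually, the equivalent nominal rate is the EAR itself: 18.879%.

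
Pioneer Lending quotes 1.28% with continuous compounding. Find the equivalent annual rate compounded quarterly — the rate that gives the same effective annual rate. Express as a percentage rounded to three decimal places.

EAR under continuous compounding: e^0.0128 − 1 = 0.012882.
Solve (1 + r/4)^4 = 1.012882: r/4 = 1.012882^(1/4) − 1 = 0.003205, so r = 0.012821 = 1.282%.

1.282%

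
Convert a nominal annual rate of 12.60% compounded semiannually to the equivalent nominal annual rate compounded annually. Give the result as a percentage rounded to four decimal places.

EAR = (1 + 0.1260/2)^2 − 1 = 0.129969.
Compounded annually, the equivalent nominal rate is the EAR itself: 12.9969%.

12.9969%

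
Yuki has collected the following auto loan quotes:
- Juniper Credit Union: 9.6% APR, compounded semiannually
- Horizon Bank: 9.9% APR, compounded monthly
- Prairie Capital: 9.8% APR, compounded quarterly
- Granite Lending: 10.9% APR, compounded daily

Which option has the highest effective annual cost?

Juniper Credit Union: (1 + 0.096/2)^2 − 1 = 9.830%
Horizon Bank: (1 + 0.099/12)^12 − 1 = 10.362%
Prairie Capital: (1 + 0.098/4)^4 − 1 = 10.166%
Granite Lending: (1 + 0.109/365)^365 − 1 = 11.514%
The highest effective annual rate is Granite Lending at 11.514%.

Granite Lending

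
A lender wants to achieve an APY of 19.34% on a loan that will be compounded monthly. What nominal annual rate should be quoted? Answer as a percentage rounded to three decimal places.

17.812%

(1 + r/12)^12 − 1 = 0.1934, so 1 + r/12 = 1.1934^(1/12).
r/12 = 0.014843, so r = 0.178115 = 17.812%.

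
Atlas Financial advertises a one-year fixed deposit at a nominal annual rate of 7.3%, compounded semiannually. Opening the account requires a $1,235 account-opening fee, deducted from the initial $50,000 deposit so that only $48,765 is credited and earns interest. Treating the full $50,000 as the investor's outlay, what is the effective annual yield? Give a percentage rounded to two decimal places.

Value after one year: 48,765 × (1 + 0.073/2)^2 = 48,765 × 1.074332 = $52,389.81.
Effective yield on the $50,000 outlay: 52,389.81 / 50,000 − 1 = 0.047796 = 4.78%.

4.78%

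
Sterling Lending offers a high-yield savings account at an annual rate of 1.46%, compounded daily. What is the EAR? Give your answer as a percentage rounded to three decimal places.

EAR = (1 + 0.0146/365)^365 − 1.
= (1 + 0.000040)^365 − 1 = 1.014707 − 1 = 1.471%.

1.471%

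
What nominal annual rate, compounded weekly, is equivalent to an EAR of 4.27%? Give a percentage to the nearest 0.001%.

(1 + r/52)^52 − 1 = 0.0427, so 1 + r/52 = 1.0427^(1/52).
r/52 = 0.000804, so r = 0.041830 = 4.183%.

4.183%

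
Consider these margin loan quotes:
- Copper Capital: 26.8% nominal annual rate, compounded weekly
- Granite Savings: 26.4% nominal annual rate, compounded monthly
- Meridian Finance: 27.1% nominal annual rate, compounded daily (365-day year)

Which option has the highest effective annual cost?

Meridian Finance

Copper Capital: (1 + 0.268/52)^52 − 1 = 30.645%
Granite Savings: (1 + 0.264/12)^12 − 1 = 29.841%
Meridian Finance: (1 + 0.271/365)^365 − 1 = 31.114%
The highest effective annual rate is Meridian Finance at 31.114%.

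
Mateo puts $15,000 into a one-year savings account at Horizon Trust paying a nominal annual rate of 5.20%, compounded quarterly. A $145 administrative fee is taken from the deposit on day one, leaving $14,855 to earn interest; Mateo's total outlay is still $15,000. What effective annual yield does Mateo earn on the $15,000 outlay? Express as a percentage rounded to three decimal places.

4.284%

Value after one year: 14,855 × (1 + 0.0520/4)^4 = 14,855 × 1.053023 = $15,642.65.
Effective yield on the $15,000 outlay: 15,642.65 / 15,000 − 1 = 0.042844 = 4.284%.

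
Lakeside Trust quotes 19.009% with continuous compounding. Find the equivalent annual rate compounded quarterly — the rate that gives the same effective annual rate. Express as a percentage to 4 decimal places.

19.4679%

EAR under continuous compounding: e^0.19009 − 1 = 0.209358.
Solve (1 + r/4)^4 = 1.209358: r/4 = 1.209358^(1/4) − 1 = 0.048670, so r = 0.194679 = 19.4679%.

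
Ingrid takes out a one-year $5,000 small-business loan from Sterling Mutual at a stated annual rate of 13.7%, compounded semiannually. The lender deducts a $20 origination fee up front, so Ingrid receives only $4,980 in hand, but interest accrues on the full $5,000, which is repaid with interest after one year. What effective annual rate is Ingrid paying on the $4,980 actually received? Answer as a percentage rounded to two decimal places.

Amount owed after one year: 5,000 × (1 + 0.137/2)^2 = 5,000 × 1.141692 = $5,708.46.
Effective rate on net proceeds: 5,708.46 / 4,980 − 1 = 0.146277 = 14.63%.

14.63%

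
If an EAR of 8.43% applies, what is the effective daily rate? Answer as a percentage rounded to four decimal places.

0.0222%

The per-day rate i satisfies (1 + i)^365 = 1 + 0.0843.
i = 1.0843^(1/365) − 1 = 0.0002218 = 0.0222%.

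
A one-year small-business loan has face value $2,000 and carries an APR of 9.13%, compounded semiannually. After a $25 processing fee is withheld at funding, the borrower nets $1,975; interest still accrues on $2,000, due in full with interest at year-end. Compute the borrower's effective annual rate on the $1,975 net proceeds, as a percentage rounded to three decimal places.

10.722%

Amount owed after one year: 2,000 × (1 + 0.0913/2)^2 = 2,000 × 1.093384 = $2,186.77.
Effective rate on net proceeds: 2,186.77 / 1,975 − 1 = 0.107224 = 10.722%.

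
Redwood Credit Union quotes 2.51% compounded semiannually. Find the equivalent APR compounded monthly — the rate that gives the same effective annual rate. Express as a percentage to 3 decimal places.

EAR = (1 + 0.0251/2)^2 − 1 = 0.025258.
Solve (1 + r/12)^12 = 1.025258: r/12 = 1.025258^(1/12) − 1 = 0.002081, so r = 0.024970 = 2.497%.

2.497%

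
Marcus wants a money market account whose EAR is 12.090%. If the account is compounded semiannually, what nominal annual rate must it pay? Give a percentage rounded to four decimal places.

(1 + r/2)^2 − 1 = 0.12090, so 1 + r/2 = 1.12090^(1/2).
r/2 = 0.058726, so r = 0.117451 = 11.7451%.

11.7451%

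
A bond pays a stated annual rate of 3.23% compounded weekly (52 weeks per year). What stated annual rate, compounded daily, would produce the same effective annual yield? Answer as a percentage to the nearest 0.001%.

EAR = (1 + 0.0323/52)^52 − 1 = 0.032817.
Solve (1 + r/365)^365 = 1.032817: r/365 = 1.032817^(1/365) − 1 = 0.000088, so r = 0.032291 = 3.229%.

3.229%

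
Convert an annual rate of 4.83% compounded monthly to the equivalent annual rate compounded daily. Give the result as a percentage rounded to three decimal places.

4.821%

EAR = (1 + 0.0483/12)^12 − 1 = 0.049384.
Solve (1 + r/365)^365 = 1.049384: r/365 = 1.049384^(1/365) − 1 = 0.000132, so r = 0.048206 = 4.821%.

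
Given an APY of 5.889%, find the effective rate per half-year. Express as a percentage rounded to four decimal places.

2.9024%

The per-half-year rate i satisfies (1 + i)^2 = 1 + 0.05889.
i = 1.05889^(1/2) − 1 = 0.0290238 = 2.9024%.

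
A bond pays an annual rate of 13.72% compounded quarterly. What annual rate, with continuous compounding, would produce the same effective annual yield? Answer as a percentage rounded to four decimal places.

13.4899%

EAR = (1 + 0.1372/4)^4 − 1 = 0.144422.
Equivalent continuous rate: r = ln(1 + 0.144422) = 0.134899 = 13.4899%.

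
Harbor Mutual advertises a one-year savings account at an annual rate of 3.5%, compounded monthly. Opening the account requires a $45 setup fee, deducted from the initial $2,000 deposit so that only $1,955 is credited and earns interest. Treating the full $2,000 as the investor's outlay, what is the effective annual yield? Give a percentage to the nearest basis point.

Value after one year: 1,955 × (1 + 0.035/12)^12 = 1,955 × 1.035567 = $2,024.53.
Effective yield on the $2,000 outlay: 2,024.53 / 2,000 − 1 = 0.012267 = 1.23%.

1.23%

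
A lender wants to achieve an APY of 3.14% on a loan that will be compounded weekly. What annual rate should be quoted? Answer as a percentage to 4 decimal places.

(1 + r/52)^52 − 1 = 0.0314, so 1 + r/52 = 1.0314^(1/52).
r/52 = 0.000595, so r = 0.030926 = 3.0926%.

3.0926%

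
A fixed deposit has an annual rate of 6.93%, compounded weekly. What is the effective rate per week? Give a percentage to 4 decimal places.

With a nominal annual rate compounded weekly, the periodic rate is the nominal rate divided by 52.
i = 0.0693 / 52 = 0.0013327 = 0.1333%.

0.1333%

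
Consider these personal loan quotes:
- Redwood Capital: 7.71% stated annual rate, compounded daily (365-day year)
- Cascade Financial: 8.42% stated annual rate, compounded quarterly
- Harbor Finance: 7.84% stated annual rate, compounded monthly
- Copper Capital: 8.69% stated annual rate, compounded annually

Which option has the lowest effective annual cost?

Redwood Capital

Redwood Capital: (1 + 0.0771/365)^365 − 1 = 8.014%
Cascade Financial: (1 + 0.0842/4)^4 − 1 = 8.690%
Harbor Finance: (1 + 0.0784/12)^12 − 1 = 8.128%
Copper Capital: compounded annually, EAR = 8.690%
The lowest effective annual rate is Redwood Capital at 8.014%.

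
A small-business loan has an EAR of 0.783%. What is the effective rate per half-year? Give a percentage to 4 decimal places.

0.3907%

The per-half-year rate i satisfies (1 + i)^2 = 1 + 0.00783.
i = 1.00783^(1/2) − 1 = 0.0039074 = 0.3907%.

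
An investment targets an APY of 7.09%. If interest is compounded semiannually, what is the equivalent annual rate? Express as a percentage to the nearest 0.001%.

6.969%

(1 + r/2)^2 − 1 = 0.0709, so 1 + r/2 = 1.0709^(1/2).
r/2 = 0.034843, so r = 0.069686 = 6.969%.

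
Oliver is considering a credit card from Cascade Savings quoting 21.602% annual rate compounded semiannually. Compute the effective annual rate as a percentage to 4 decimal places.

EAR = (1 + 0.21602/2)^2 − 1.
= (1 + 0.108010)^2 − 1 = 1.227686 − 1 = 22.7686%.

22.7686%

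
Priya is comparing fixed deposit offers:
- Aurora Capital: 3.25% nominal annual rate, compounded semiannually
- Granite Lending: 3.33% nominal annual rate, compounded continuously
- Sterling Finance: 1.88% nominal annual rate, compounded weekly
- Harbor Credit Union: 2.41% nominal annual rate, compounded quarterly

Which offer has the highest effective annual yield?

Granite Lending

Aurora Capital: (1 + 0.0325/2)^2 − 1 = 3.276%
Granite Lending: e^0.0333 − 1 = 3.386%
Sterling Finance: (1 + 0.0188/52)^52 − 1 = 1.897%
Harbor Credit Union: (1 + 0.0241/4)^4 − 1 = 2.432%
The highest effective annual rate is Granite Lending at 3.386%.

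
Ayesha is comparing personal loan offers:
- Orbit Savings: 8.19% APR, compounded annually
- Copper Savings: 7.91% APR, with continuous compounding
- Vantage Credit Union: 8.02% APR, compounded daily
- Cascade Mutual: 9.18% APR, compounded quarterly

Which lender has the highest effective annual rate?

Orbit Savings: compounded annually, EAR = 8.190%
Copper Savings: e^0.0791 − 1 = 8.231%
Vantage Credit Union: (1 + 0.0802/365)^365 − 1 = 8.349%
Cascade Mutual: (1 + 0.0918/4)^4 − 1 = 9.501%
The highest effective annual rate is Cascade Mutual at 9.501%.

Cascade Mutual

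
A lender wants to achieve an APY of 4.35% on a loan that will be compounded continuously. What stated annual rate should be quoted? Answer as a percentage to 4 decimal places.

Continuous: nominal r satisfies e^r − 1 = 0.0435.
r = ln(1 + 0.0435) = ln(1.0435) = 0.042580 = 4.2580%.

4.2580%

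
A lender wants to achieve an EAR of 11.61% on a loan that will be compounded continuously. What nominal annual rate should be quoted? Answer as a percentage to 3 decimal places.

10.984%

Continuous: nominal r satisfies e^r − 1 = 0.1161.
r = ln(1 + 0.1161) = ln(1.1161) = 0.109840 = 10.984%.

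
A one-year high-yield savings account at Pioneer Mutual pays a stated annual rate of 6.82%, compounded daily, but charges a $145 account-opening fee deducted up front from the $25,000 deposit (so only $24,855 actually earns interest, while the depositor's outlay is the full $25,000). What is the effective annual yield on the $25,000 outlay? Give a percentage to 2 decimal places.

Value after one year: 24,855 × (1 + 0.0682/365)^365 = 24,855 × 1.070573 = $26,609.08.
Effective yield on the $25,000 outlay: 26,609.08 / 25,000 − 1 = 0.064363 = 6.44%.

6.44%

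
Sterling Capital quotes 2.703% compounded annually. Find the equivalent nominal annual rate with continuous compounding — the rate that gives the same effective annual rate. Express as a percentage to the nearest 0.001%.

2.667%

Compounded annually, EAR = nominal = 0.027030.
Equivalent continuous rate: r = ln(1 + 0.027030) = 0.026671 = 2.667%.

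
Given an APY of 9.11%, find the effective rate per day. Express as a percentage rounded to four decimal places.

0.0239%

The per-day rate i satisfies (1 + i)^365 = 1 + 0.0911.
i = 1.0911^(1/365) − 1 = 0.0002389 = 0.0239%.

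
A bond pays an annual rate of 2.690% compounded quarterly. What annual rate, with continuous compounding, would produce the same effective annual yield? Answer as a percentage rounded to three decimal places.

2.681%

EAR = (1 + 0.02690/4)^4 − 1 = 0.027173.
Equivalent continuous rate: r = ln(1 + 0.027173) = 0.026810 = 2.681%.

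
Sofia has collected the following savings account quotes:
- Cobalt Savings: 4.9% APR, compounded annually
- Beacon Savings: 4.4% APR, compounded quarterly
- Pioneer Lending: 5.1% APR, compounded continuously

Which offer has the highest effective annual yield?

Cobalt Savings: compounded annually, EAR = 4.900%
Beacon Savings: (1 + 0.044/4)^4 − 1 = 4.473%
Pioneer Lending: e^0.051 − 1 = 5.232%
The highest effective annual rate is Pioneer Lending at 5.232%.

Pioneer Lending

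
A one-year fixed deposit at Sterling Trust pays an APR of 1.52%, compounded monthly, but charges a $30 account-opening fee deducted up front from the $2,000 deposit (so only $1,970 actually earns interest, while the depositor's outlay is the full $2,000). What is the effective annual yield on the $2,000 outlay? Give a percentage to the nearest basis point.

0.01%

Value after one year: 1,970 × (1 + 0.0152/12)^12 = 1,970 × 1.015306 = $2,000.15.
Effective yield on the $2,000 outlay: 2,000.15 / 2,000 − 1 = 0.000077 = 0.01%.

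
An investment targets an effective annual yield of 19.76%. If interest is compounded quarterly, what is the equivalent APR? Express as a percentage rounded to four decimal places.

18.4446%

(1 + r/4)^4 − 1 = 0.1976, so 1 + r/4 = 1.1976^(1/4).
r/4 = 0.046111, so r = 0.184446 = 18.4446%.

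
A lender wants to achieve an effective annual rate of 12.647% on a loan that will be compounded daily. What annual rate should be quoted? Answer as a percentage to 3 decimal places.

(1 + r/365)^365 − 1 = 0.12647, so 1 + r/365 = 1.12647^(1/365).
r/365 = 0.000326, so r = 0.119108 = 11.911%.

11.911%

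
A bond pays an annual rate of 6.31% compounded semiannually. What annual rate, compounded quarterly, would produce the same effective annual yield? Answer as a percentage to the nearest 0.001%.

6.261%

EAR = (1 + 0.0631/2)^2 − 1 = 0.064095.
Solve (1 + r/4)^4 = 1.064095: r/4 = 1.064095^(1/4) − 1 = 0.015652, so r = 0.062610 = 6.261%.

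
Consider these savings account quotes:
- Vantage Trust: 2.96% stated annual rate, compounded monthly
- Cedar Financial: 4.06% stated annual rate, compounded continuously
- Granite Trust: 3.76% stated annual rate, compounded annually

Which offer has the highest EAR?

Cedar Financial

Vantage Trust: (1 + 0.0296/12)^12 − 1 = 3.000%
Cedar Financial: e^0.0406 − 1 = 4.144%
Granite Trust: compounded annually, EAR = 3.760%
The highest effective annual rate is Cedar Financial at 4.144%.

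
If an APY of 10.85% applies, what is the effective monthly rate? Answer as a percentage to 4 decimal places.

0.8621%

The per-month rate i satisfies (1 + i)^12 = 1 + 0.1085.
i = 1.1085^(1/12) − 1 = 0.0086209 = 0.8621%.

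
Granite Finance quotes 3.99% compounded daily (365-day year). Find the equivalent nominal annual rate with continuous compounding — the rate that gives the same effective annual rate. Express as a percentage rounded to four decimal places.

3.9898%

EAR = (1 + 0.0399/365)^365 − 1 = 0.040704.
Equivalent continuous rate: r = ln(1 + 0.040704) = 0.039898 = 3.9898%.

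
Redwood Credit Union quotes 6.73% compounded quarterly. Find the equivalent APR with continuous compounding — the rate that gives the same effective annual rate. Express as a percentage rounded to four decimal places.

6.6740%

EAR = (1 + 0.0673/4)^4 − 1 = 0.069018.
Equivalent continuous rate: r = ln(1 + 0.069018) = 0.066740 = 6.6740%.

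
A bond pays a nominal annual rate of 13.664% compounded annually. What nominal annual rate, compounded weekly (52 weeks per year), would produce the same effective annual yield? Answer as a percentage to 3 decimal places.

Compounded annually, EAR = nominal = 0.136640.
Solve (1 + r/52)^52 = 1.136640: r/52 = 1.136640^(1/52) − 1 = 0.002466, so r = 0.128234 = 12.823%.

12.823%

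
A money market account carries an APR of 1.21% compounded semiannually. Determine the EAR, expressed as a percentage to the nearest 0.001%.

1.214%

EAR = (1 + 0.0121/2)^2 − 1.
= 1.012137 − 1 = 1.214%.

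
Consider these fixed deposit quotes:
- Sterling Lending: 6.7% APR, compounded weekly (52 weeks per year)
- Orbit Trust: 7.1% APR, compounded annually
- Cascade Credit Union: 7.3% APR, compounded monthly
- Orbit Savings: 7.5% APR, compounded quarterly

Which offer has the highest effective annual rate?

Sterling Lending: (1 + 0.067/52)^52 − 1 = 6.925%
Orbit Trust: compounded annually, EAR = 7.100%
Cascade Credit Union: (1 + 0.073/12)^12 − 1 = 7.549%
Orbit Savings: (1 + 0.075/4)^4 − 1 = 7.714%
The highest effective annual rate is Orbit Savings at 7.714%.

Orbit Savings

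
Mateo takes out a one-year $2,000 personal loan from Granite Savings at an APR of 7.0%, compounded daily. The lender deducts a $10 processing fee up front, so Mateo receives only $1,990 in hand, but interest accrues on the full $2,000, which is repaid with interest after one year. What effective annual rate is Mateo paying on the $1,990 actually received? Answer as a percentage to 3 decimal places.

Amount owed after one year: 2,000 × (1 + 0.070/365)^365 = 2,000 × 1.072501 = $2,145.00.
Effective rate on net proceeds: 2,145.00 / 1,990 − 1 = 0.077890 = 7.789%.

7.789%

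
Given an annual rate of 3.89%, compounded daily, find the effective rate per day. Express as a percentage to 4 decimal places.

With a nominal annual rate compounded daily, the periodic rate is the nominal rate divided by 365.
i = 0.0389 / 365 = 0.0001066 = 0.0107%.

0.0107%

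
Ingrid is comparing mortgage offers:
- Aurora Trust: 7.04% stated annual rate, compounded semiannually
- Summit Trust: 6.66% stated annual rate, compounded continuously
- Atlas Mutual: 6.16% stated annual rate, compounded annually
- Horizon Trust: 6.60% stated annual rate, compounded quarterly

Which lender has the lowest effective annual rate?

Aurora Trust: (1 + 0.0704/2)^2 − 1 = 7.164%
Summit Trust: e^0.0666 − 1 = 6.887%
Atlas Mutual: compounded annually, EAR = 6.160%
Horizon Trust: (1 + 0.0660/4)^4 − 1 = 6.765%
The lowest effective annual rate is Atlas Mutual at 6.160%.

Atlas Mutual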